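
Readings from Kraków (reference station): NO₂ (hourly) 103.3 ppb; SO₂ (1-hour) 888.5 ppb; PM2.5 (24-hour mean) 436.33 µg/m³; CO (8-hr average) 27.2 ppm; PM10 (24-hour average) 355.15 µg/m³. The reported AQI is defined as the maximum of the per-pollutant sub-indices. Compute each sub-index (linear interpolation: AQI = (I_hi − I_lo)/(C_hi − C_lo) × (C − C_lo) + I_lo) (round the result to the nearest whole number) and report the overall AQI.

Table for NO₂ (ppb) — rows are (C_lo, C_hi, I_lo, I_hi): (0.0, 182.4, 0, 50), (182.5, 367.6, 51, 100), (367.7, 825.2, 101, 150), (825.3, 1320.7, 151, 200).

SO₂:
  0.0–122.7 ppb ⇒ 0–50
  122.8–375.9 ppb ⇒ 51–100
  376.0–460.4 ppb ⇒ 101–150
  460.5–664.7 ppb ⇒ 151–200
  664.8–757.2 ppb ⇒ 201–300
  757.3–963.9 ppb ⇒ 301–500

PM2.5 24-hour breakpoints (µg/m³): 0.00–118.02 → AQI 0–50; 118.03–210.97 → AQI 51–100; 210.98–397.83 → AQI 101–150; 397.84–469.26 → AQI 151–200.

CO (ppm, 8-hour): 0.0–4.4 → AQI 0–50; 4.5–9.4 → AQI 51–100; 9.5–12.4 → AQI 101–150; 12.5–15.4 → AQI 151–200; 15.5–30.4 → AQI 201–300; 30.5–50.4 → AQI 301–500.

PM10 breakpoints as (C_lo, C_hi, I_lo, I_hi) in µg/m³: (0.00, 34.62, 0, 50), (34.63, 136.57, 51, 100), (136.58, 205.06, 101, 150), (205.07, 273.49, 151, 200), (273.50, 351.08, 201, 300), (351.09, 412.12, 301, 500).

NO₂: 103.3 lies in 0.0–182.4, so I_lo=0, I_hi=50, C_lo=0.0, C_hi=182.4.
(50−0)/(182.4−0.0) × (103.3−0.0) + 0 = 50/182.4 × 103.3 + 0 ≈ 28.32 → 28.
SO₂: 888.5 lies in 757.3–963.9, so I_lo=301, I_hi=500, C_lo=757.3, C_hi=963.9.
(500−301)/(963.9−757.3) × (888.5−757.3) + 301 = 199/206.6 × 131.2 + 301 ≈ 427.37 → 427.
PM2.5: row 397.84–469.26 (AQI 151–200). (200−151)·(436.33−397.84)/(469.26−397.84) + 151 = 49·38.49/71.42 + 151 ≈ 177.41 → 177.
CO: row 15.5–30.4 (AQI 201–300). (300−201)·(27.2−15.5)/(30.4−15.5) + 201 = 99·11.7/14.9 + 201 ≈ 278.74 → 279.
PM10: 355.15 lies in 351.09–412.12, so I_lo=301, I_hi=500, C_lo=351.09, C_hi=412.12.
(500−301)/(412.12−351.09) × (355.15−351.09) + 301 = 199/61.03 × 4.06 + 301 ≈ 314.24 → 314.
Sub-indices: NO₂→28, SO₂→427, PM2.5→177, CO→279, PM10→314. Overall AQI = max = 427; dominant pollutant is SO₂.

427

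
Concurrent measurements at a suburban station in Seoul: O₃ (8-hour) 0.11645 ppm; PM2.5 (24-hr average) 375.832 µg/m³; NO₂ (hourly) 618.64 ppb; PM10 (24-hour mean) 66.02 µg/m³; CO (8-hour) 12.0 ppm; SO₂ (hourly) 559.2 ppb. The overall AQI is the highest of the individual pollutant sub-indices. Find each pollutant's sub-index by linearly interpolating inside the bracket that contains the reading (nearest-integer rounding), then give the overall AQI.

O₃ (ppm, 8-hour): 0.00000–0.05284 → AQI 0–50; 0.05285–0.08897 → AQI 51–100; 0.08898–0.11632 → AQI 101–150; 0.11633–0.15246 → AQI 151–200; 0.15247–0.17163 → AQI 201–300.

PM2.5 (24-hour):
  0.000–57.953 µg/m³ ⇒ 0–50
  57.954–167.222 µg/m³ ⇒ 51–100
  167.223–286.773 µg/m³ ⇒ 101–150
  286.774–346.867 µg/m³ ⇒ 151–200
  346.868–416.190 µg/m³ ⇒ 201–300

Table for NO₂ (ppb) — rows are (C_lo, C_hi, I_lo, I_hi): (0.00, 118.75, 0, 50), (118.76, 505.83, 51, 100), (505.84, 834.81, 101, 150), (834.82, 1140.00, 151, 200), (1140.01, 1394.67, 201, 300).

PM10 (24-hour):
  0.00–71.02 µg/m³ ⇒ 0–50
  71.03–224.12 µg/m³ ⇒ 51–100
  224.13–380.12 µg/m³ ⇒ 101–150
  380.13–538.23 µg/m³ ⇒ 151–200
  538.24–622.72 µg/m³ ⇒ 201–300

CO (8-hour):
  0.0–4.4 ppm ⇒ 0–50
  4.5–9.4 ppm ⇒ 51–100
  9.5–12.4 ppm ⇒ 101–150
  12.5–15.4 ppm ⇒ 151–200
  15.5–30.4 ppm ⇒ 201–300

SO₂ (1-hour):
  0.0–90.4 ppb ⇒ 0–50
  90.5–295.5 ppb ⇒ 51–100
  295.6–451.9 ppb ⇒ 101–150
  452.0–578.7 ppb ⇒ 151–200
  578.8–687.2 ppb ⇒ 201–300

O₃ 0.11645: bracket 0.11633–0.15246 → index 151–200; slope 49/0.03613, offset 0.00012.
AQI = 151 + 49/0.03613·0.00012 ≈ 151.16 ⇒ 151.
PM2.5 375.832: bracket 346.868–416.190 → index 201–300; slope 99/69.322, offset 28.964.
AQI = 201 + 99/69.322·28.964 ≈ 242.36 ⇒ 242.
NO₂: row 505.84–834.81 (AQI 101–150). (150−101)·(618.64−505.84)/(834.81−505.84) + 101 = 49·112.80/328.97 + 101 ≈ 117.80 → 118.
PM10: 66.02 ∈ [0.00, 71.02] ↔ index [0, 50].
0 + (66.02−0.00)·(50−0)/(71.02−0.00) = 0 + 66.02·50/71.02 ≈ 46.48, so AQI = 46.
CO: row 9.5–12.4 (AQI 101–150). (150−101)·(12.0−9.5)/(12.4−9.5) + 101 = 49·2.5/2.9 + 101 ≈ 143.24 → 143.
SO₂: 559.2 ∈ [452.0, 578.7] ↔ index [151, 200].
151 + (559.2−452.0)·(200−151)/(578.7−452.0) = 151 + 107.2·49/126.7 ≈ 192.46, so AQI = 192.
Sub-indices: O₃→151, PM2.5→242, NO₂→118, PM10→46, CO→143, SO₂→192. Overall AQI = max = 242; dominant pollutant is PM2.5.

242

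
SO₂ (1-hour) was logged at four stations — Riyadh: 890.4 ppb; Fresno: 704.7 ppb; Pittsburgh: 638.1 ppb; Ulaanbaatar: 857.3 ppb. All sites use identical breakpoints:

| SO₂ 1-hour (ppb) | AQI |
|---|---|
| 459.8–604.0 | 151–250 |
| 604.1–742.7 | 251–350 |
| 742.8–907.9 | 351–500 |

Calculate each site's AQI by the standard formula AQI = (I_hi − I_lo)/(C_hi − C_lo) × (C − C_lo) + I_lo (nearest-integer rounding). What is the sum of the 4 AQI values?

1536

Riyadh: row 742.8–907.9 (AQI 351–500). (500−351)·(890.4−742.8)/(907.9−742.8) + 351 = 149·147.6/165.1 + 351 ≈ 484.21 → 484.
Fresno: 704.7 lies in 604.1–742.7, so I_lo=251, I_hi=350, C_lo=604.1, C_hi=742.7.
(350−251)/(742.7−604.1) × (704.7−604.1) + 251 = 99/138.6 × 100.6 + 251 ≈ 322.86 → 323.
Pittsburgh 638.1: bracket 604.1–742.7 → index 251–350; slope 99/138.6, offset 34.0.
AQI = 251 + 99/138.6·34.0 ≈ 275.29 ⇒ 275.
Ulaanbaatar 857.3: bracket 742.8–907.9 → index 351–500; slope 149/165.1, offset 114.5.
AQI = 351 + 149/165.1·114.5 ≈ 454.33 ⇒ 454.
AQIs: Riyadh=484, Fresno=323, Pittsburgh=275, Ulaanbaatar=454. Sum = 484 + 323 + 275 + 454 = 1536.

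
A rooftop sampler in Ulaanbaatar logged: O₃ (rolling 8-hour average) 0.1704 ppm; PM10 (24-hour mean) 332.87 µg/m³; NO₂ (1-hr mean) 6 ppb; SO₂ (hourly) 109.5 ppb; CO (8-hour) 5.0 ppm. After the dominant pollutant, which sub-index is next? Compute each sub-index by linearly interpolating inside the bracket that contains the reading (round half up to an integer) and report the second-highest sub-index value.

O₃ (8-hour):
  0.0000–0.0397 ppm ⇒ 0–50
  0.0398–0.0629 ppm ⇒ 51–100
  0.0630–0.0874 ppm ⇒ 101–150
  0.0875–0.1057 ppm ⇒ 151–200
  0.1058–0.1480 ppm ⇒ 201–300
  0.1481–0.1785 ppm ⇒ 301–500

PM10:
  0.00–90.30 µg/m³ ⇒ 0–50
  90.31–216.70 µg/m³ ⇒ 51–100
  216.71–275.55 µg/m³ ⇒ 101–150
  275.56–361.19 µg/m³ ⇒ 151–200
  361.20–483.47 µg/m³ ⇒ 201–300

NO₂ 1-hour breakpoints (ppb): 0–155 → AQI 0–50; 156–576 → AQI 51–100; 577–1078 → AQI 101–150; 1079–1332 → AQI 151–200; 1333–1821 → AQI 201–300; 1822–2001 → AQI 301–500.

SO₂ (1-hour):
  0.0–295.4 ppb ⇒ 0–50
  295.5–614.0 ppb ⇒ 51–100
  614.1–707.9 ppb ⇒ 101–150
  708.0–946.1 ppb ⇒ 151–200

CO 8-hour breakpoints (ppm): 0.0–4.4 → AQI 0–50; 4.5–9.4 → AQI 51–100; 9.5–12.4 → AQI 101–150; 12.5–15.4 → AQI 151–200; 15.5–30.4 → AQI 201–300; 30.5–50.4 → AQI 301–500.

184

O₃: 0.1704 lies in 0.1481–0.1785, so I_lo=301, I_hi=500, C_lo=0.1481, C_hi=0.1785.
(500−301)/(0.1785−0.1481) × (0.1704−0.1481) + 301 = 199/0.0304 × 0.0223 + 301 ≈ 446.98 → 447.
PM10: row 275.56–361.19 (AQI 151–200). (200−151)·(332.87−275.56)/(361.19−275.56) + 151 = 49·57.31/85.63 + 151 ≈ 183.79 → 184.
NO₂: 6 ∈ [0, 155] ↔ index [0, 50].
0 + (6−0)·(50−0)/(155−0) = 0 + 6·50/155 ≈ 1.94, so AQI = 2.
SO₂: 109.5 ∈ [0.0, 295.4] ↔ index [0, 50].
0 + (109.5−0.0)·(50−0)/(295.4−0.0) = 0 + 109.5·50/295.4 ≈ 18.53, so AQI = 19.
CO 5.0: bracket 4.5–9.4 → index 51–100; slope 49/4.9, offset 0.5.
AQI = 51 + 49/4.9·0.5 ≈ 56.00 ⇒ 56.
Sub-indices: O₃→447, PM10→184, NO₂→2, SO₂→19, CO→56. Ranked high→low: 447, 184, 56, 19, 2. Second-highest sub-index = 184.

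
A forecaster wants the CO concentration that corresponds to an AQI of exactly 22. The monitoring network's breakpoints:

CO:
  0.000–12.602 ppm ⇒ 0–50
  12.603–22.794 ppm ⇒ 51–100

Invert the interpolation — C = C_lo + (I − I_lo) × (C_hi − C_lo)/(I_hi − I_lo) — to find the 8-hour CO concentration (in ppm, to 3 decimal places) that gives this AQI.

AQI 22 lies in the 0–50 band, which corresponds to 0.000–12.602 ppm.
C = 0.000 + (22−0)×(12.602−0.000)/(50−0) = 0.000 + 22×12.602/50 ≈ 5.54488 ppm → 5.545 ppm to 3 dp.

5.545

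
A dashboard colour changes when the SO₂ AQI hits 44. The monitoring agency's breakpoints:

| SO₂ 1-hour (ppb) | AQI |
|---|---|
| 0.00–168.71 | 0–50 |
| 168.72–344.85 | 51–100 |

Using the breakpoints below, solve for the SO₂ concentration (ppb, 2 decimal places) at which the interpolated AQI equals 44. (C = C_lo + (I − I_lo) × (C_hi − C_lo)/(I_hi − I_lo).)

AQI 44 lies in the 0–50 band, which corresponds to 0.00–168.71 ppb.
C = 0.00 + (44−0)×(168.71−0.00)/(50−0) = 0.00 + 44×168.71/50 ≈ 148.4648 ppb → 148.46 ppb to 2 dp.

148.46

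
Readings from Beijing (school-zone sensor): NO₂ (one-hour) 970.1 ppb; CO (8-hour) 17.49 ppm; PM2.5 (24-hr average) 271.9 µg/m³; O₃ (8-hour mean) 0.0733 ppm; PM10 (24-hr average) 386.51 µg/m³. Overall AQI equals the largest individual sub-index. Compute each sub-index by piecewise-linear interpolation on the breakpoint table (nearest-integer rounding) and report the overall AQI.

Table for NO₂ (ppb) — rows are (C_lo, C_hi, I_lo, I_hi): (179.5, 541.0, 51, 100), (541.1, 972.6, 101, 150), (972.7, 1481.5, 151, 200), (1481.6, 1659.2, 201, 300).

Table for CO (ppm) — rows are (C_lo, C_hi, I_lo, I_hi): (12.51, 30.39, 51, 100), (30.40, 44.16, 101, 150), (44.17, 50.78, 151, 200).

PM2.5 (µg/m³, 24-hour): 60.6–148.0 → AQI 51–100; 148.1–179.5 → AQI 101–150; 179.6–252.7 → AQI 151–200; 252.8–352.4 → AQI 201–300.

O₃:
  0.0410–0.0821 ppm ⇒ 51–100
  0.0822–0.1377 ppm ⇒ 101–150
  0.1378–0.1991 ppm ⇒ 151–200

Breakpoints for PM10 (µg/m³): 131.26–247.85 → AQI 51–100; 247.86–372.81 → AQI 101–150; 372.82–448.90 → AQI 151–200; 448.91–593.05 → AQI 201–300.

NO₂: 970.1 ∈ [541.1, 972.6] ↔ index [101, 150].
101 + (970.1−541.1)·(150−101)/(972.6−541.1) = 101 + 429.0·49/431.5 ≈ 149.72, so AQI = 150.
CO: row 12.51–30.39 (AQI 51–100). (100−51)·(17.49−12.51)/(30.39−12.51) + 51 = 49·4.98/17.88 + 51 ≈ 64.65 → 65.
PM2.5: 271.9 lies in 252.8–352.4, so I_lo=201, I_hi=300, C_lo=252.8, C_hi=352.4.
(300−201)/(352.4−252.8) × (271.9−252.8) + 201 = 99/99.6 × 19.1 + 201 ≈ 219.98 → 220.
O₃: 0.0733 ∈ [0.0410, 0.0821] ↔ index [51, 100].
51 + (0.0733−0.0410)·(100−51)/(0.0821−0.0410) = 51 + 0.0323·49/0.0411 ≈ 89.51, so AQI = 90.
PM10: 386.51 lies in 372.82–448.90, so I_lo=151, I_hi=200, C_lo=372.82, C_hi=448.90.
(200−151)/(448.90−372.82) × (386.51−372.82) + 151 = 49/76.08 × 13.69 + 151 ≈ 159.82 → 160.
Sub-indices: NO₂→150, CO→65, PM2.5→220, O₃→90, PM10→160. Overall AQI = max = 220; dominant pollutant is PM2.5.
AQI 220: Very Unhealthy.

220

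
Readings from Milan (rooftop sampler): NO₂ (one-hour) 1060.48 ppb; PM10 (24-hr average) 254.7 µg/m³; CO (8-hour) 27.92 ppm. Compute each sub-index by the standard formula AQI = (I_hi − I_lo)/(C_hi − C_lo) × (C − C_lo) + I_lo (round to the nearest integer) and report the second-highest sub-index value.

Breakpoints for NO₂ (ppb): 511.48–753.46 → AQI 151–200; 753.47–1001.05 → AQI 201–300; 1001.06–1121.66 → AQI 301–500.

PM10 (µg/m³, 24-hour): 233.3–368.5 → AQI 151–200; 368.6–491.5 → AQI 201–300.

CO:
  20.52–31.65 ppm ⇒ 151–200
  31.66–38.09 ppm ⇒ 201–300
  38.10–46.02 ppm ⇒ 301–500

184

NO₂: 1060.48 lies in 1001.06–1121.66, so I_lo=301, I_hi=500, C_lo=1001.06, C_hi=1121.66.
(500−301)/(1121.66−1001.06) × (1060.48−1001.06) + 301 = 199/120.60 × 59.42 + 301 ≈ 399.05 → 399.
PM10: 254.7 ∈ [233.3, 368.5] ↔ index [151, 200].
151 + (254.7−233.3)·(200−151)/(368.5−233.3) = 151 + 21.4·49/135.2 ≈ 158.76, so AQI = 159.
CO: 27.92 ∈ [20.52, 31.65] ↔ index [151, 200].
151 + (27.92−20.52)·(200−151)/(31.65−20.52) = 151 + 7.40·49/11.13 ≈ 183.58, so AQI = 184.
Sub-indices: NO₂→399, PM10→159, CO→184. Ranked high→low: 399, 184, 159. Second-highest sub-index = 184.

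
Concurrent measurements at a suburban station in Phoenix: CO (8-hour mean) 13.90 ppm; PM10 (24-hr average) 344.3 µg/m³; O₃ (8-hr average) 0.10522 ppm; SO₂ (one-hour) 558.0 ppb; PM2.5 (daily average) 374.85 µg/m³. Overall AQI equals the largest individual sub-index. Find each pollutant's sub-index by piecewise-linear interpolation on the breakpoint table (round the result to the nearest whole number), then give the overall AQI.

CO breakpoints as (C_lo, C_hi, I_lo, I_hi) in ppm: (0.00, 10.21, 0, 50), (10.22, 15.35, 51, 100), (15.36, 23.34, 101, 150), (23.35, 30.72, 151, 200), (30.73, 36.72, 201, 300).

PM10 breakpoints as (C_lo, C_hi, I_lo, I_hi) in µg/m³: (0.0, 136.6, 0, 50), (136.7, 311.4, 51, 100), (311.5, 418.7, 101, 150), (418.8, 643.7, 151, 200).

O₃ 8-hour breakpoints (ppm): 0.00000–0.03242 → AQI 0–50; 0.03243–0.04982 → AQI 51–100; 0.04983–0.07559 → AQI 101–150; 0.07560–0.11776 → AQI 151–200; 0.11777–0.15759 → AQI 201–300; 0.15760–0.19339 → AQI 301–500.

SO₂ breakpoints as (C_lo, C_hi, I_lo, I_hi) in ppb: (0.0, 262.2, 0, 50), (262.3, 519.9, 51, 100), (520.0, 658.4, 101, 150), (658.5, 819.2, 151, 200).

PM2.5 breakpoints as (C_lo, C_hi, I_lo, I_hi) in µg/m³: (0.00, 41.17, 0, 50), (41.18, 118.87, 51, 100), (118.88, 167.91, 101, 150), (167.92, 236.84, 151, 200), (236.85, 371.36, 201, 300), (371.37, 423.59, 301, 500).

314

CO: row 10.22–15.35 (AQI 51–100). (100−51)·(13.90−10.22)/(15.35−10.22) + 51 = 49·3.68/5.13 + 51 ≈ 86.15 → 86.
PM10: row 311.5–418.7 (AQI 101–150). (150−101)·(344.3−311.5)/(418.7−311.5) + 101 = 49·32.8/107.2 + 101 ≈ 115.99 → 116.
O₃ 0.10522: bracket 0.07560–0.11776 → index 151–200; slope 49/0.04216, offset 0.02962.
AQI = 151 + 49/0.04216·0.02962 ≈ 185.43 ⇒ 185.
SO₂: 558.0 lies in 520.0–658.4, so I_lo=101, I_hi=150, C_lo=520.0, C_hi=658.4.
(150−101)/(658.4−520.0) × (558.0−520.0) + 101 = 49/138.4 × 38.0 + 101 ≈ 114.45 → 114.
PM2.5: 374.85 ∈ [371.37, 423.59] ↔ index [301, 500].
301 + (374.85−371.37)·(500−301)/(423.59−371.37) = 301 + 3.48·199/52.22 ≈ 314.26, so AQI = 314.
Sub-indices: CO→86, PM10→116, O₃→185, SO₂→114, PM2.5→314. Overall AQI = max = 314; dominant pollutant is PM2.5.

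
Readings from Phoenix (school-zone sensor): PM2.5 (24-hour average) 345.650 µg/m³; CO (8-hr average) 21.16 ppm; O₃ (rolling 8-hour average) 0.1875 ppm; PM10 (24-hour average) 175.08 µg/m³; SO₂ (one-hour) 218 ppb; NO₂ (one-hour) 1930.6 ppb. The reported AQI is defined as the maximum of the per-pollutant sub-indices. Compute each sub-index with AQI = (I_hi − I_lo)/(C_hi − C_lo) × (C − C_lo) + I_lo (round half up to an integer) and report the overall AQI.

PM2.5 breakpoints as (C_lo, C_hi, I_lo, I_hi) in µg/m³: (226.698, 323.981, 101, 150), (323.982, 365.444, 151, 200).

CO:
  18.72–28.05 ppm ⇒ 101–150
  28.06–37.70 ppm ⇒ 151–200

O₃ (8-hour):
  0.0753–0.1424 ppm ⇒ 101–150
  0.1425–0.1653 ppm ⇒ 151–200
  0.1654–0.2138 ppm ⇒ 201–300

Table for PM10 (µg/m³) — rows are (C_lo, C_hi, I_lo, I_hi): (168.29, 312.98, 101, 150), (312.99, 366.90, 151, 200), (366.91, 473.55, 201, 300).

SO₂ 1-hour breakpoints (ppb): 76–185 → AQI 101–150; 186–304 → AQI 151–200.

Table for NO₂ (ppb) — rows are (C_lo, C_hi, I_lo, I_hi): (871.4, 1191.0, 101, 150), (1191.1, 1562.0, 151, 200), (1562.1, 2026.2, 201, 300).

280

PM2.5: row 323.982–365.444 (AQI 151–200). (200−151)·(345.650−323.982)/(365.444−323.982) + 151 = 49·21.668/41.462 + 151 ≈ 176.61 → 177.
CO: 21.16 ∈ [18.72, 28.05] ↔ index [101, 150].
101 + (21.16−18.72)·(150−101)/(28.05−18.72) = 101 + 2.44·49/9.33 ≈ 113.81, so AQI = 114.
O₃: 0.1875 ∈ [0.1654, 0.2138] ↔ index [201, 300].
201 + (0.1875−0.1654)·(300−201)/(0.2138−0.1654) = 201 + 0.0221·99/0.0484 ≈ 246.20, so AQI = 246.
PM10: 175.08 lies in 168.29–312.98, so I_lo=101, I_hi=150, C_lo=168.29, C_hi=312.98.
(150−101)/(312.98−168.29) × (175.08−168.29) + 101 = 49/144.69 × 6.79 + 101 ≈ 103.30 → 103.
SO₂: row 186–304 (AQI 151–200). (200−151)·(218−186)/(304−186) + 151 = 49·32/118 + 151 ≈ 164.29 → 164.
NO₂ 1930.6: bracket 1562.1–2026.2 → index 201–300; slope 99/464.1, offset 368.5.
AQI = 201 + 99/464.1·368.5 ≈ 279.61 ⇒ 280.
Sub-indices: PM2.5→177, CO→114, O₃→246, PM10→103, SO₂→164, NO₂→280. Overall AQI = max = 280; dominant pollutant is NO₂.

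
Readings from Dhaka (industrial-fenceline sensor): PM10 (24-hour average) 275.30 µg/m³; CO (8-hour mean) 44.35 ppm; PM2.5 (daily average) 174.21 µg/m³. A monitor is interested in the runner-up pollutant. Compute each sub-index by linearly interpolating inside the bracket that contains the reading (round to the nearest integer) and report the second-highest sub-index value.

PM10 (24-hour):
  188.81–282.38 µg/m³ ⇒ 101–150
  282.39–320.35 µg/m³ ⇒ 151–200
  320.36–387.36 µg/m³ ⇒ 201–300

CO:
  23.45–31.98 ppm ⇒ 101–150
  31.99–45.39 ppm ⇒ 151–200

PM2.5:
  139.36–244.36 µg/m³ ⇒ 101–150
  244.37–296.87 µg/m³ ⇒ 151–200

146

PM10: row 188.81–282.38 (AQI 101–150). (150−101)·(275.30−188.81)/(282.38−188.81) + 101 = 49·86.49/93.57 + 101 ≈ 146.29 → 146.
CO: 44.35 ∈ [31.99, 45.39] ↔ index [151, 200].
151 + (44.35−31.99)·(200−151)/(45.39−31.99) = 151 + 12.36·49/13.40 ≈ 196.20, so AQI = 196.
PM2.5: row 139.36–244.36 (AQI 101–150). (150−101)·(174.21−139.36)/(244.36−139.36) + 101 = 49·34.85/105.00 + 101 ≈ 117.26 → 117.
Sub-indices: PM10→146, CO→196, PM2.5→117. Ranked high→low: 196, 146, 117. Second-highest sub-index = 146.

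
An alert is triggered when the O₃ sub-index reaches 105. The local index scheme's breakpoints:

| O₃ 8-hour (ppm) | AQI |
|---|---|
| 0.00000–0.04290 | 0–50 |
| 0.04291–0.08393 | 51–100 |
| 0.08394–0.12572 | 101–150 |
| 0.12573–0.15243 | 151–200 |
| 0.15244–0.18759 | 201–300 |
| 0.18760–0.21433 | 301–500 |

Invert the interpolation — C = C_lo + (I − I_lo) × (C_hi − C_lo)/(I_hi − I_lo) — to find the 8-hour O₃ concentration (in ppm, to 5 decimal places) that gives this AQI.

AQI 105 lies in the 101–150 band, which corresponds to 0.08394–0.12572 ppm.
C = 0.08394 + (105−101)×(0.12572−0.08394)/(150−101) = 0.08394 + 4×0.04178/49 ≈ 0.0873506 ppm → 0.08735 ppm to 5 dp.

0.08735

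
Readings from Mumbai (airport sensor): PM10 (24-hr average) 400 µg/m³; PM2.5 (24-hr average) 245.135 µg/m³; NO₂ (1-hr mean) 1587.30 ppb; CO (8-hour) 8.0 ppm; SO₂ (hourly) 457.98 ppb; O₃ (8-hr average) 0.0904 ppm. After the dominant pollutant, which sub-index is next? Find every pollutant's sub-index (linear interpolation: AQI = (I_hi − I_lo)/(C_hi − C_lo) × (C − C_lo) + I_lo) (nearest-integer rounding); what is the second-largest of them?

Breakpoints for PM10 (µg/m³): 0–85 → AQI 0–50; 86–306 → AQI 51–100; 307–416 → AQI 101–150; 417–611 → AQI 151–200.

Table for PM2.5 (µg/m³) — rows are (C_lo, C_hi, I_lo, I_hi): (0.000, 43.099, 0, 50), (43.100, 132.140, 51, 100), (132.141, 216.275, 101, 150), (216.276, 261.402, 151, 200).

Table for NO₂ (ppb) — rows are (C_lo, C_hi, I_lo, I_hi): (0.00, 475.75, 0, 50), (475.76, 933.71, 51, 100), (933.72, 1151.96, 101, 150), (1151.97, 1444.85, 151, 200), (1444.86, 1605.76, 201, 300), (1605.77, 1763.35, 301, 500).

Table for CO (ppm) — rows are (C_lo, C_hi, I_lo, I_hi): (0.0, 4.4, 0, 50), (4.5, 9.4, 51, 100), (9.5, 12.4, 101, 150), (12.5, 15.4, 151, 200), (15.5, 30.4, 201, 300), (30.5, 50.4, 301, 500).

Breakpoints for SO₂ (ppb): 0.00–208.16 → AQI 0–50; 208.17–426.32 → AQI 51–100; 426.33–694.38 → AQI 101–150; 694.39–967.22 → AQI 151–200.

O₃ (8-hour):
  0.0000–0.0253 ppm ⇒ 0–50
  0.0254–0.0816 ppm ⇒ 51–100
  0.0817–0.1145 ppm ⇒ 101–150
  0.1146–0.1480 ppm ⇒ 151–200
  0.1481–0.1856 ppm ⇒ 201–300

PM10: 400 lies in 307–416, so I_lo=101, I_hi=150, C_lo=307, C_hi=416.
(150−101)/(416−307) × (400−307) + 101 = 49/109 × 93 + 101 ≈ 142.81 → 143.
PM2.5: 245.135 ∈ [216.276, 261.402] ↔ index [151, 200].
151 + (245.135−216.276)·(200−151)/(261.402−216.276) = 151 + 28.859·49/45.126 ≈ 182.34, so AQI = 182.
NO₂: 1587.30 ∈ [1444.86, 1605.76] ↔ index [201, 300].
201 + (1587.30−1444.86)·(300−201)/(1605.76−1444.86) = 201 + 142.44·99/160.90 ≈ 288.64, so AQI = 289.
CO: 8.0 ∈ [4.5, 9.4] ↔ index [51, 100].
51 + (8.0−4.5)·(100−51)/(9.4−4.5) = 51 + 3.5·49/4.9 ≈ 86.00, so AQI = 86.
SO₂: 457.98 ∈ [426.33, 694.38] ↔ index [101, 150].
101 + (457.98−426.33)·(150−101)/(694.38−426.33) = 101 + 31.65·49/268.05 ≈ 106.79, so AQI = 107.
O₃: 0.0904 ∈ [0.0817, 0.1145] ↔ index [101, 150].
101 + (0.0904−0.0817)·(150−101)/(0.1145−0.0817) = 101 + 0.0087·49/0.0328 ≈ 114.00, so AQI = 114.
Sub-indices: PM10→143, PM2.5→182, NO₂→289, CO→86, SO₂→107, O₃→114. Ranked high→low: 289, 182, 143, 114, 107, 86. Second-highest sub-index = 182.

182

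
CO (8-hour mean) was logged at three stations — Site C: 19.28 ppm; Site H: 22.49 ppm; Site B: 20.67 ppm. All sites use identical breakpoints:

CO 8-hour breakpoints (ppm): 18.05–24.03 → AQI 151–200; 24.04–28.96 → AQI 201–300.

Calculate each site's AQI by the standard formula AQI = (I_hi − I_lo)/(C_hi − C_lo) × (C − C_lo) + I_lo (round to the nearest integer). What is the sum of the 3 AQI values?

Site C: 19.28 lies in 18.05–24.03, so I_lo=151, I_hi=200, C_lo=18.05, C_hi=24.03.
(200−151)/(24.03−18.05) × (19.28−18.05) + 151 = 49/5.98 × 1.23 + 151 ≈ 161.08 → 161.
Site H: row 18.05–24.03 (AQI 151–200). (200−151)·(22.49−18.05)/(24.03−18.05) + 151 = 49·4.44/5.98 + 151 ≈ 187.38 → 187.
Site B: 20.67 ∈ [18.05, 24.03] ↔ index [151, 200].
151 + (20.67−18.05)·(200−151)/(24.03−18.05) = 151 + 2.62·49/5.98 ≈ 172.47, so AQI = 172.
AQIs: Site C=161, Site H=187, Site B=172. Sum = 161 + 187 + 172 = 520.

520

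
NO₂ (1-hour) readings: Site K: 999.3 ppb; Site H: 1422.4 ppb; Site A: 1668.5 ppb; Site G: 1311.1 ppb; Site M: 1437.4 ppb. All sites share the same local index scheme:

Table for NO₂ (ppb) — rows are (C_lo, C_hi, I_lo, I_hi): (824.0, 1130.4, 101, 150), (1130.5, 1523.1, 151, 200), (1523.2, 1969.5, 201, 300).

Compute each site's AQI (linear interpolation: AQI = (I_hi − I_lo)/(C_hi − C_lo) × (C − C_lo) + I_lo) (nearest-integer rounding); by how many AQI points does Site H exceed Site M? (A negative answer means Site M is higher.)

Site K: row 824.0–1130.4 (AQI 101–150). (150−101)·(999.3−824.0)/(1130.4−824.0) + 101 = 49·175.3/306.4 + 101 ≈ 129.03 → 129.
Site H: 1422.4 ∈ [1130.5, 1523.1] ↔ index [151, 200].
151 + (1422.4−1130.5)·(200−151)/(1523.1−1130.5) = 151 + 291.9·49/392.6 ≈ 187.43, so AQI = 187.
Site A: row 1523.2–1969.5 (AQI 201–300). (300−201)·(1668.5−1523.2)/(1969.5−1523.2) + 201 = 99·145.3/446.3 + 201 ≈ 233.23 → 233.
Site G: row 1130.5–1523.1 (AQI 151–200). (200−151)·(1311.1−1130.5)/(1523.1−1130.5) + 151 = 49·180.6/392.6 + 151 ≈ 173.54 → 174.
Site M 1437.4: bracket 1130.5–1523.1 → index 151–200; slope 49/392.6, offset 306.9.
AQI = 151 + 49/392.6·306.9 ≈ 189.30 ⇒ 189.
AQIs: Site K=129, Site H=187, Site A=233, Site G=174, Site M=189. Site H (187) − Site M (189) = -2.

-2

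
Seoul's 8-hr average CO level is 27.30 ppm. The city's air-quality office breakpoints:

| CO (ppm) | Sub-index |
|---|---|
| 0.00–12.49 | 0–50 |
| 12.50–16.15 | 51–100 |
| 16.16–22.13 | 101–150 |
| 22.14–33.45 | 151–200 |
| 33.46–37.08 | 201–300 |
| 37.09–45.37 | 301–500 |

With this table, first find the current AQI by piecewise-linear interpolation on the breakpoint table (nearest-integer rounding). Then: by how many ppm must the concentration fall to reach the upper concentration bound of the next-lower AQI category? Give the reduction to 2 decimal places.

CO 27.30: bracket 22.14–33.45 → index 151–200; slope 49/11.31, offset 5.16.
AQI = 151 + 49/11.31·5.16 ≈ 173.36 ⇒ 173.
Current AQI 173 is in the Unhealthy range (151–200). The next-lower category tops out at AQI 150, whose upper concentration bound is 22.13 ppm.
Reduction needed = 27.30 − 22.13 = 5.17 ppm.

5.17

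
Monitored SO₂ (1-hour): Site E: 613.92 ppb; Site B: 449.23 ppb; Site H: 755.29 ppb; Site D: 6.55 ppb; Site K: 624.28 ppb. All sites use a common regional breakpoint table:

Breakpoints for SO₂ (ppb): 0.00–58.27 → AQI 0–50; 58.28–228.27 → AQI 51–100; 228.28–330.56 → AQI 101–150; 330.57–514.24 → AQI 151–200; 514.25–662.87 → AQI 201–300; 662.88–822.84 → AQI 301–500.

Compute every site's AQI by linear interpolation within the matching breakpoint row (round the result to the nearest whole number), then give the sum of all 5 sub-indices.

Site E: 613.92 ∈ [514.25, 662.87] ↔ index [201, 300].
201 + (613.92−514.25)·(300−201)/(662.87−514.25) = 201 + 99.67·99/148.62 ≈ 267.39, so AQI = 267.
Site B 449.23: bracket 330.57–514.24 → index 151–200; slope 49/183.67, offset 118.66.
AQI = 151 + 49/183.67·118.66 ≈ 182.66 ⇒ 183.
Site H: row 662.88–822.84 (AQI 301–500). (500−301)·(755.29−662.88)/(822.84−662.88) + 301 = 199·92.41/159.96 + 301 ≈ 415.96 → 416.
Site D 6.55: bracket 0.00–58.27 → index 0–50; slope 50/58.27, offset 6.55.
AQI = 0 + 50/58.27·6.55 ≈ 5.62 ⇒ 6.
Site K: 624.28 ∈ [514.25, 662.87] ↔ index [201, 300].
201 + (624.28−514.25)·(300−201)/(662.87−514.25) = 201 + 110.03·99/148.62 ≈ 274.29, so AQI = 274.
AQIs: Site E=267, Site B=183, Site H=416, Site D=6, Site K=274. Sum = 267 + 183 + 416 + 6 + 274 = 1146.

1146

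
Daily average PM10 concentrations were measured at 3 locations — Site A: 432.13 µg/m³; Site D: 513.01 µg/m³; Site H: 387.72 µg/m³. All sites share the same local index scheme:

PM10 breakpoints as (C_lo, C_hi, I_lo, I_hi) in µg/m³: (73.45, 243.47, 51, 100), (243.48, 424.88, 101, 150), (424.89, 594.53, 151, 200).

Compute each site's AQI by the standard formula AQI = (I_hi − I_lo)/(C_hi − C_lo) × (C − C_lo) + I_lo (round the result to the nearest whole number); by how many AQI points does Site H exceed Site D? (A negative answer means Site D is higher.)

Site A: 432.13 ∈ [424.89, 594.53] ↔ index [151, 200].
151 + (432.13−424.89)·(200−151)/(594.53−424.89) = 151 + 7.24·49/169.64 ≈ 153.09, so AQI = 153.
Site D 513.01: bracket 424.89–594.53 → index 151–200; slope 49/169.64, offset 88.12.
AQI = 151 + 49/169.64·88.12 ≈ 176.45 ⇒ 176.
Site H: 387.72 ∈ [243.48, 424.88] ↔ index [101, 150].
101 + (387.72−243.48)·(150−101)/(424.88−243.48) = 101 + 144.24·49/181.40 ≈ 139.96, so AQI = 140.
AQIs: Site A=153, Site D=176, Site H=140. Site H (140) − Site D (176) = -36.

-36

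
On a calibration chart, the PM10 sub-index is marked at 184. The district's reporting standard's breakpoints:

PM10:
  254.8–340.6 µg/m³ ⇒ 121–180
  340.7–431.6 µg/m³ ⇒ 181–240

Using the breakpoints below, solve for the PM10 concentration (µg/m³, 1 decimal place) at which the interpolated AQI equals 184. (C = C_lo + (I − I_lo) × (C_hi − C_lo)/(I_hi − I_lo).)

345.3

AQI 184 lies in the 181–240 band, which corresponds to 340.7–431.6 µg/m³.
C = 340.7 + (184−181)×(431.6−340.7)/(240−181) = 340.7 + 3×90.9/59 ≈ 345.322 µg/m³ → 345.3 µg/m³ to 1 dp.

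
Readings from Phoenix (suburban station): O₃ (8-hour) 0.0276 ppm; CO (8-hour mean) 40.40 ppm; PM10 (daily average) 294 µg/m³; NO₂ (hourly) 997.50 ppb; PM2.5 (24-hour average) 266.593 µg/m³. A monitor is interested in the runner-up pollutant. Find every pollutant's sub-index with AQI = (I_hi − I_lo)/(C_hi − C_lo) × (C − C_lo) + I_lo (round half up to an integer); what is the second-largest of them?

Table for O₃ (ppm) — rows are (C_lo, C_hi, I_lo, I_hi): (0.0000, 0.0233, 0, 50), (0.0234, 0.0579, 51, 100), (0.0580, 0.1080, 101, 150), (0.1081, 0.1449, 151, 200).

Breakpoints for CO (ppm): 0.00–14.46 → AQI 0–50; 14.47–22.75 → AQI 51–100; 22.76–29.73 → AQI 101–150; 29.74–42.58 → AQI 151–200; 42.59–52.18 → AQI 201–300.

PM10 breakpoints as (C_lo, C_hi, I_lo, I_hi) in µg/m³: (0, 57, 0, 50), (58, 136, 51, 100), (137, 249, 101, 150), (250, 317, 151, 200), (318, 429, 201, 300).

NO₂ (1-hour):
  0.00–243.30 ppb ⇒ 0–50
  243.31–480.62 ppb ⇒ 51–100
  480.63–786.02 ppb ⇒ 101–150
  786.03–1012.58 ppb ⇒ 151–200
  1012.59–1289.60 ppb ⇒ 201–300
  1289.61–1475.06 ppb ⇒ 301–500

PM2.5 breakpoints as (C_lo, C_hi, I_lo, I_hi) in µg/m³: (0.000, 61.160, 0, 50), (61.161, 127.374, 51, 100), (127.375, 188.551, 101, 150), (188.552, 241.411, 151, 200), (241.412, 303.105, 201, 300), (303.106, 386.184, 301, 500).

197

O₃ 0.0276: bracket 0.0234–0.0579 → index 51–100; slope 49/0.0345, offset 0.0042.
AQI = 51 + 49/0.0345·0.0042 ≈ 56.97 ⇒ 57.
CO: 40.40 lies in 29.74–42.58, so I_lo=151, I_hi=200, C_lo=29.74, C_hi=42.58.
(200−151)/(42.58−29.74) × (40.40−29.74) + 151 = 49/12.84 × 10.66 + 151 ≈ 191.68 → 192.
PM10: 294 ∈ [250, 317] ↔ index [151, 200].
151 + (294−250)·(200−151)/(317−250) = 151 + 44·49/67 ≈ 183.18, so AQI = 183.
NO₂: 997.50 lies in 786.03–1012.58, so I_lo=151, I_hi=200, C_lo=786.03, C_hi=1012.58.
(200−151)/(1012.58−786.03) × (997.50−786.03) + 151 = 49/226.55 × 211.47 + 151 ≈ 196.74 → 197.
PM2.5 266.593: bracket 241.412–303.105 → index 201–300; slope 99/61.693, offset 25.181.
AQI = 201 + 99/61.693·25.181 ≈ 241.41 ⇒ 241.
Sub-indices: O₃→57, CO→192, PM10→183, NO₂→197, PM2.5→241. Ranked high→low: 241, 197, 192, 183, 57. Second-highest sub-index = 197.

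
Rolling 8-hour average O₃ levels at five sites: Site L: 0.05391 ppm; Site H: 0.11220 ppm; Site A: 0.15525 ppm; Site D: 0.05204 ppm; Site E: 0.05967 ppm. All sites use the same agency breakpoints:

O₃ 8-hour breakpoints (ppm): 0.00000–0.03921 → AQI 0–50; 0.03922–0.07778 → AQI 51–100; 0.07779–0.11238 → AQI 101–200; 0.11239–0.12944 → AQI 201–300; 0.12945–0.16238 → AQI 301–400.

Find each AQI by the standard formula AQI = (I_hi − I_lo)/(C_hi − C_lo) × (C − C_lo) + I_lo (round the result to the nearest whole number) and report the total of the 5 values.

Site L 0.05391: bracket 0.03922–0.07778 → index 51–100; slope 49/0.03856, offset 0.01469.
AQI = 51 + 49/0.03856·0.01469 ≈ 69.67 ⇒ 70.
Site H: 0.11220 lies in 0.07779–0.11238, so I_lo=101, I_hi=200, C_lo=0.07779, C_hi=0.11238.
(200−101)/(0.11238−0.07779) × (0.11220−0.07779) + 101 = 99/0.03459 × 0.03441 + 101 ≈ 199.48 → 199.
Site A: row 0.12945–0.16238 (AQI 301–400). (400−301)·(0.15525−0.12945)/(0.16238−0.12945) + 301 = 99·0.02580/0.03293 + 301 ≈ 378.56 → 379.
Site D: 0.05204 ∈ [0.03922, 0.07778] ↔ index [51, 100].
51 + (0.05204−0.03922)·(100−51)/(0.07778−0.03922) = 51 + 0.01282·49/0.03856 ≈ 67.29, so AQI = 67.
Site E 0.05967: bracket 0.03922–0.07778 → index 51–100; slope 49/0.03856, offset 0.02045.
AQI = 51 + 49/0.03856·0.02045 ≈ 76.99 ⇒ 77.
AQIs: Site L=70, Site H=199, Site A=379, Site D=67, Site E=77. Sum = 70 + 199 + 379 + 67 + 77 = 792.

792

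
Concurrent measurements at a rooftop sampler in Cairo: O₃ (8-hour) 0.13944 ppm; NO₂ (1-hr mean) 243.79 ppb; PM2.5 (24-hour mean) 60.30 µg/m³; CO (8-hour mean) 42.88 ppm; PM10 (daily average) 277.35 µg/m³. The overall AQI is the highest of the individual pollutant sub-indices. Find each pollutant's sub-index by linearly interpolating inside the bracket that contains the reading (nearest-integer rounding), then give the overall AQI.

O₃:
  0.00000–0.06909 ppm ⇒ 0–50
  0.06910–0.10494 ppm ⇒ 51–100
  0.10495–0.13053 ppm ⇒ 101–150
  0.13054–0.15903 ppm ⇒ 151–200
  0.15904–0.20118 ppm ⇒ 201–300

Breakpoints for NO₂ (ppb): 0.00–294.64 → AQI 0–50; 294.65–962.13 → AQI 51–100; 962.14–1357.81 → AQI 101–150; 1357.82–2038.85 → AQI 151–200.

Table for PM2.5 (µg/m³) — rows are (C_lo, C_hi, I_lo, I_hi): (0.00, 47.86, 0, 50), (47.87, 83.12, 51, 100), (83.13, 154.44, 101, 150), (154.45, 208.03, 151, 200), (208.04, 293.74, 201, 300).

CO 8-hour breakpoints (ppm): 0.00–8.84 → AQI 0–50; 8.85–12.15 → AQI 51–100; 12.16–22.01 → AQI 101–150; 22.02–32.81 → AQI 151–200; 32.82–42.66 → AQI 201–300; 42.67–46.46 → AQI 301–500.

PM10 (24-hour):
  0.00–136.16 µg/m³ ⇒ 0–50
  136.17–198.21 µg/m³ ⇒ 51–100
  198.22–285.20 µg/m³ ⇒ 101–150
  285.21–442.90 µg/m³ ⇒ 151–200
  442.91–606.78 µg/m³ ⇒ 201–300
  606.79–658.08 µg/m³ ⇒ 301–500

312

O₃ 0.13944: bracket 0.13054–0.15903 → index 151–200; slope 49/0.02849, offset 0.00890.
AQI = 151 + 49/0.02849·0.00890 ≈ 166.31 ⇒ 166.
NO₂ 243.79: bracket 0.00–294.64 → index 0–50; slope 50/294.64, offset 243.79.
AQI = 0 + 50/294.64·243.79 ≈ 41.37 ⇒ 41.
PM2.5 60.30: bracket 47.87–83.12 → index 51–100; slope 49/35.25, offset 12.43.
AQI = 51 + 49/35.25·12.43 ≈ 68.28 ⇒ 68.
CO: row 42.67–46.46 (AQI 301–500). (500−301)·(42.88−42.67)/(46.46−42.67) + 301 = 199·0.21/3.79 + 301 ≈ 312.03 → 312.
PM10 277.35: bracket 198.22–285.20 → index 101–150; slope 49/86.98, offset 79.13.
AQI = 101 + 49/86.98·79.13 ≈ 145.58 ⇒ 146.
Sub-indices: O₃→166, NO₂→41, PM2.5→68, CO→312, PM10→146. Overall AQI = max = 312; dominant pollutant is CO.
AQI 312: Hazardous.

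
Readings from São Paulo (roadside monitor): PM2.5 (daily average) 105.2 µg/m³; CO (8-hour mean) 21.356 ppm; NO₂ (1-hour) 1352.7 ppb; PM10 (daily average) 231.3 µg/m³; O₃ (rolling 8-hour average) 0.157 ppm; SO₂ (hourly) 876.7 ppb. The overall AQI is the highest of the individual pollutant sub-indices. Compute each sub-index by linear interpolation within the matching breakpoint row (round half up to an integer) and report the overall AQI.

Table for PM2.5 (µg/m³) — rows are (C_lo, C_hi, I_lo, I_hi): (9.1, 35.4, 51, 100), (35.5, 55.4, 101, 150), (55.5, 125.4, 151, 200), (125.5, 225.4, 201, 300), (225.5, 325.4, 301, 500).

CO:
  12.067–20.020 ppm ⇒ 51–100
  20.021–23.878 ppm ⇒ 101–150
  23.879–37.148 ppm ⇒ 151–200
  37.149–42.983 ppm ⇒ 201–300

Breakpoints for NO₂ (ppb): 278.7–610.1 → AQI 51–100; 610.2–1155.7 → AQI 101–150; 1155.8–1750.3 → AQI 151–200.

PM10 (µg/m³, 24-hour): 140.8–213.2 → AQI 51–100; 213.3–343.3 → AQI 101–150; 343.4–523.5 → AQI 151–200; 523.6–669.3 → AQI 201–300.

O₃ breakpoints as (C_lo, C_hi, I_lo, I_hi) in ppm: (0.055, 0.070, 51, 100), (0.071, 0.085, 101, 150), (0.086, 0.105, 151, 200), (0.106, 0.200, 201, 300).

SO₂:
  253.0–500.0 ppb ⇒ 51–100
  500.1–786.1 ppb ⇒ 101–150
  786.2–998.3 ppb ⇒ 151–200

PM2.5: row 55.5–125.4 (AQI 151–200). (200−151)·(105.2−55.5)/(125.4−55.5) + 151 = 49·49.7/69.9 + 151 ≈ 185.84 → 186.
CO: 21.356 lies in 20.021–23.878, so I_lo=101, I_hi=150, C_lo=20.021, C_hi=23.878.
(150−101)/(23.878−20.021) × (21.356−20.021) + 101 = 49/3.857 × 1.335 + 101 ≈ 117.96 → 118.
NO₂: 1352.7 ∈ [1155.8, 1750.3] ↔ index [151, 200].
151 + (1352.7−1155.8)·(200−151)/(1750.3−1155.8) = 151 + 196.9·49/594.5 ≈ 167.23, so AQI = 167.
PM10: 231.3 ∈ [213.3, 343.3] ↔ index [101, 150].
101 + (231.3−213.3)·(150−101)/(343.3−213.3) = 101 + 18.0·49/130.0 ≈ 107.78, so AQI = 108.
O₃: row 0.106–0.200 (AQI 201–300). (300−201)·(0.157−0.106)/(0.200−0.106) + 201 = 99·0.051/0.094 + 201 ≈ 254.71 → 255.
SO₂: 876.7 lies in 786.2–998.3, so I_lo=151, I_hi=200, C_lo=786.2, C_hi=998.3.
(200−151)/(998.3−786.2) × (876.7−786.2) + 151 = 49/212.1 × 90.5 + 151 ≈ 171.91 → 172.
Sub-indices: PM2.5→186, CO→118, NO₂→167, PM10→108, O₃→255, SO₂→172. Overall AQI = max = 255; dominant pollutant is O₃.

255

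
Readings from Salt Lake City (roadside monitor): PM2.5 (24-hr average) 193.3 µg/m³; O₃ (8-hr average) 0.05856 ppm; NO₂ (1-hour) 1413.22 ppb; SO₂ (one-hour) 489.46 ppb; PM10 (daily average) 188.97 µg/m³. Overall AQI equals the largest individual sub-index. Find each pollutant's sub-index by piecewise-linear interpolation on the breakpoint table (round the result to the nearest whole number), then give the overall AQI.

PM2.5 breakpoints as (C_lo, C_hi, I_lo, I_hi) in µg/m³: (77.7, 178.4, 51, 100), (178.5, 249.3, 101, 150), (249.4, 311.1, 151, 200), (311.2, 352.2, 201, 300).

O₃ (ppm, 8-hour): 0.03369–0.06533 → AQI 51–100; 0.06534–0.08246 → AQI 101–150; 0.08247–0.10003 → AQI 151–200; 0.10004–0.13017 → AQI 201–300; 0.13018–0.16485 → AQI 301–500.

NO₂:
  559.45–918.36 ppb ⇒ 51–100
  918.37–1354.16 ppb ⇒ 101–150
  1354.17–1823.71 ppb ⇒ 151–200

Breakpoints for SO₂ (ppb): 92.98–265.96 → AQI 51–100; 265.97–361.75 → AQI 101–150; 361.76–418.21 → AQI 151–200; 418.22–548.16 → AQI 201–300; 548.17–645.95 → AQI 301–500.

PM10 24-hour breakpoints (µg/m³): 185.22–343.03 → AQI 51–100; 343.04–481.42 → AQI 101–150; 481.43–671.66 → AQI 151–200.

PM2.5: row 178.5–249.3 (AQI 101–150). (150−101)·(193.3−178.5)/(249.3−178.5) + 101 = 49·14.8/70.8 + 101 ≈ 111.24 → 111.
O₃ 0.05856: bracket 0.03369–0.06533 → index 51–100; slope 49/0.03164, offset 0.02487.
AQI = 51 + 49/0.03164·0.02487 ≈ 89.52 ⇒ 90.
NO₂ 1413.22: bracket 1354.17–1823.71 → index 151–200; slope 49/469.54, offset 59.05.
AQI = 151 + 49/469.54·59.05 ≈ 157.16 ⇒ 157.
SO₂ 489.46: bracket 418.22–548.16 → index 201–300; slope 99/129.94, offset 71.24.
AQI = 201 + 99/129.94·71.24 ≈ 255.28 ⇒ 255.
PM10 188.97: bracket 185.22–343.03 → index 51–100; slope 49/157.81, offset 3.75.
AQI = 51 + 49/157.81·3.75 ≈ 52.16 ⇒ 52.
Sub-indices: PM2.5→111, O₃→90, NO₂→157, SO₂→255, PM10→52. Overall AQI = max = 255; dominant pollutant is SO₂.

255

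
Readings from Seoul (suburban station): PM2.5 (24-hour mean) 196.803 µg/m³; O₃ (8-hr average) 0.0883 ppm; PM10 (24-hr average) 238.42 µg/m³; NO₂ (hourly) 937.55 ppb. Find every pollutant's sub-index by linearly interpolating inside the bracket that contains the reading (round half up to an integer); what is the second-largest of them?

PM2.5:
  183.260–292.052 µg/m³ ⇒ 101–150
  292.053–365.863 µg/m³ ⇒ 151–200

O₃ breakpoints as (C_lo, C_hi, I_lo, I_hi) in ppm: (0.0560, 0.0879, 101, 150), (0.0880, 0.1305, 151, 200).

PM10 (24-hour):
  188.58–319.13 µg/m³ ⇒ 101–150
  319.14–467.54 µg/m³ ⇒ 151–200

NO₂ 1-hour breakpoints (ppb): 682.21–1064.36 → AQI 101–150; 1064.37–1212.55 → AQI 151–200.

134

PM2.5 196.803: bracket 183.260–292.052 → index 101–150; slope 49/108.792, offset 13.543.
AQI = 101 + 49/108.792·13.543 ≈ 107.10 ⇒ 107.
O₃: 0.0883 ∈ [0.0880, 0.1305] ↔ index [151, 200].
151 + (0.0883−0.0880)·(200−151)/(0.1305−0.0880) = 151 + 0.0003·49/0.0425 ≈ 151.35, so AQI = 151.
PM10: 238.42 lies in 188.58–319.13, so I_lo=101, I_hi=150, C_lo=188.58, C_hi=319.13.
(150−101)/(319.13−188.58) × (238.42−188.58) + 101 = 49/130.55 × 49.84 + 101 ≈ 119.71 → 120.
NO₂ 937.55: bracket 682.21–1064.36 → index 101–150; slope 49/382.15, offset 255.34.
AQI = 101 + 49/382.15·255.34 ≈ 133.74 ⇒ 134.
Sub-indices: PM2.5→107, O₃→151, PM10→120, NO₂→134. Ranked high→low: 151, 134, 120, 107. Second-highest sub-index = 134.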